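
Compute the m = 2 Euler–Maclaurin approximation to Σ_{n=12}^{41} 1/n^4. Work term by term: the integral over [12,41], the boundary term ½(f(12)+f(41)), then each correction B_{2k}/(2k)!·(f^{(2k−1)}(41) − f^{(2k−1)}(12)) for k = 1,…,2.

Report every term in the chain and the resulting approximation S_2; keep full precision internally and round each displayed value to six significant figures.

The integral term ∫_12^41 1/x^4 dx = 0.000188065.
½[f(12) + f(41)] = ½[4.82253e-05 + 3.53887e-07] = 2.42896e-05.
Integral + boundary = 0.000212354.
Order-1 term: 1/12 · (-3.45256e-08 − (-1.60751e-05)) = 1.33671e-06.
Partial sum through k=1: 0.000213691.
Order-2 term: −1/720 · (-6.16161e-10 − (-3.34898e-06)) = -4.65051e-09.

S_2 ≈ 0.000213686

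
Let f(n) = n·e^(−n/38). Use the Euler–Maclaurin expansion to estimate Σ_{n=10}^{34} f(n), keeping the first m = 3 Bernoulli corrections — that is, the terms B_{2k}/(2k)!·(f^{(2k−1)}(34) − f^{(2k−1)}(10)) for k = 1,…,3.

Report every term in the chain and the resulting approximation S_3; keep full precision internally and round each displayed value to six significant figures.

S_3 ≈ 294.467

The integral term ∫_10^34 x·e^(−x/38) dx = 283.719.
½[f(10) + f(34)] = ½[7.68621 + 13.8963] = 10.7913.
Running total after boundary: 294.510.
Order-1 term: 1/12 · (0.0430226 − 0.566352) = -0.0436108.
Partial sum through k=1: 294.467.
Order-2 term: −1/720 · (0.000595882 − 0.00145678) = 1.19569e-06.
Partial sum through k=2: 294.467.
Order-3 term: 1/30240 · (8.04688e-07 − 1.74609e-06) = -3.11310e-11.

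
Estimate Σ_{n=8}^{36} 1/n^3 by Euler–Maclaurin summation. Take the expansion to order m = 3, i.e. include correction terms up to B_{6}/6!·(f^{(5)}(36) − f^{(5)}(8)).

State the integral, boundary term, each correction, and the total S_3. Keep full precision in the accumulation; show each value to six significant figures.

S_3 ≈ 0.00847455

The integral term ∫_8^36 1/x^3 dx = 0.00742670.
½[f(8) + f(36)] = ½[0.00195312 + 2.14335e-05] = 0.000987279.
So far: 0.00841398.
Order-1 term: 1/12 · (-1.78612e-06 − (-0.000732422)) = 6.08863e-05.
Partial sum through k=1: 0.00847486.
Order-2 term: −1/720 · (-2.75636e-08 − (-0.000228882)) = -3.17853e-07.
Partial sum through k=2: 0.00847455.
Order-3 term: 1/30240 · (-8.93265e-10 − (-0.000150204)) = 4.96702e-09.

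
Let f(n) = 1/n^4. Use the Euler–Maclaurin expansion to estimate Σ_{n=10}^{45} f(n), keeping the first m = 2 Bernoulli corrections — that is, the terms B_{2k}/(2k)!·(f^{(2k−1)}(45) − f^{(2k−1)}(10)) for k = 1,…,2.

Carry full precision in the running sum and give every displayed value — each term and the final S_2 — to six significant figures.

S_2 ≈ 0.000383112

The integral term ∫_10^45 1/x^4 dx = 0.000329675.
Boundary: ½(f(10) + f(45)) = ½(0.000100000 + 2.43865e-07) = 5.01219e-05.
Integral + boundary = 0.000379797.
Correction k=1: B_{2}/2! · (f^{(1)}(45) − f^{(1)}(10)) = 1/12 · (-2.16769e-08 − (-4.00000e-05)) = 3.33153e-06.
After k=1: 0.000383129.
Correction k=2: B_{4}/4! · (f^{(3)}(45) − f^{(3)}(10)) = −1/720 · (-3.21139e-10 − (-1.20000e-05)) = -1.66662e-08.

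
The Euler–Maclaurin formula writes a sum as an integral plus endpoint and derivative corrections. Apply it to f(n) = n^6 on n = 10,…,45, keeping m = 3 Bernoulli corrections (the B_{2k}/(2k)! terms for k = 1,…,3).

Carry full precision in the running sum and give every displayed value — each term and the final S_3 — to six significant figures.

Integral: ∫_10^45 x^6 dx = 5.33799e+10.
½[f(10) + f(45)] = ½[1.00000e+06 + 8.30377e+09] = 4.15238e+09.
Running total after boundary: 5.75323e+10.
k=1: B_{2}/(2)! × [f^{(1)}(45) − f^{(1)}(10)] = 1/12 × (1.10717e+09 − 600000) = 9.22141e+07.
After k=1: 5.76245e+10.
k=2: B_{4}/(4)! × [f^{(3)}(45) − f^{(3)}(10)] = −1/720 × (1.09350e+07 − 120000) = -15020.8.
After k=2: 5.76245e+10.
k=3: B_{6}/(6)! × [f^{(5)}(45) − f^{(5)}(10)] = 1/30240 × (32400.0 − 7200.00) = 0.833333.

S_3 ≈ 5.76245e+10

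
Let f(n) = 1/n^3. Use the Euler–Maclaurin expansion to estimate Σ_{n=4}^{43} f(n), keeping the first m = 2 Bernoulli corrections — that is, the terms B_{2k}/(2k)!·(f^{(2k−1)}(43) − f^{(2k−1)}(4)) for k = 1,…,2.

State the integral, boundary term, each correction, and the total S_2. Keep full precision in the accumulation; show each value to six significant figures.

S_2 ≈ 0.0397545

∫_4^43 1/x^3 dx evaluates to 0.0309796.
Boundary: ½(f(4) + f(43)) = ½(0.0156250 + 1.25775e-05) = 0.00781879.
So far: 0.0387984.
Correction k=1: B_{2}/2! · (f^{(1)}(43) − f^{(1)}(4)) = 1/12 · (-8.77501e-07 − (-0.0117188)) = 0.000976489.
Partial sum through k=1: 0.0397749.
Correction k=2: B_{4}/4! · (f^{(3)}(43) − f^{(3)}(4)) = −1/720 · (-9.49162e-09 − (-0.0146484)) = -2.03450e-05.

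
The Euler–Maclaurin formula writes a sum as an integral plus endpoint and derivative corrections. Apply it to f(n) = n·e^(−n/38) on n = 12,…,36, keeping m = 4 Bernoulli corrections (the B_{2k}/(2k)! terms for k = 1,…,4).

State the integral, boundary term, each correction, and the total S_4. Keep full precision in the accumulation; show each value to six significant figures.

∫_12^36 x·e^(−x/38) dx evaluates to 295.123.
½[f(12) + f(36)] = ½[8.75056 + 13.9594] = 11.3550.
So far: 306.478.
k=1: B_{2}/(2)! × [f^{(1)}(36) − f^{(1)}(12)] = 1/12 × (0.0204084 − 0.498935) = -0.0398772.
Running total after k=1: 306.438.
k=2: B_{4}/(4)! × [f^{(3)}(36) − f^{(3)}(12)] = −1/720 × (0.000551197 − 0.00135551) = 1.11711e-06.
Running total after k=2: 306.438.
k=3: B_{6}/(6)! × [f^{(5)}(36) − f^{(5)}(12)] = 1/30240 × (7.53643e-07 − 1.63816e-06) = -2.92499e-11.
Running total after k=3: 306.438.
k=4: B_{8}/(8)! × [f^{(7)}(36) − f^{(7)}(12)] = −1/1209600 × (7.79481e-10 − 1.61884e-09) = 6.93911e-16.

S_4 ≈ 306.438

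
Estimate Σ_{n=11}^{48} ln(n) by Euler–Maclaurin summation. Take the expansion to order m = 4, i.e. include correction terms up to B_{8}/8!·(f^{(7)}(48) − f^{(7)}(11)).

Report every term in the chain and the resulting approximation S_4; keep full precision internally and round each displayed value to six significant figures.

S_4 ≈ 125.570

Integral: ∫_11^48 ln(x) dx = 122.441.
½[f(11) + f(48)] = ½[2.39790 + 3.87120] = 3.13455.
So far: 125.575.
Order-1 term: 1/12 · (0.0208333 − 0.0909091) = -0.00583965.
Running total after k=1: 125.570.
Order-2 term: −1/720 · (1.80845e-05 − 0.00150263) = 2.06187e-06.
Running total after k=2: 125.570.
Order-3 term: 1/30240 · (9.41901e-08 − 0.000149021) = -4.92483e-09.
Running total after k=3: 125.570.
Order-4 term: −1/1209600 · (1.22643e-09 − 3.69474e-05) = 3.05441e-11.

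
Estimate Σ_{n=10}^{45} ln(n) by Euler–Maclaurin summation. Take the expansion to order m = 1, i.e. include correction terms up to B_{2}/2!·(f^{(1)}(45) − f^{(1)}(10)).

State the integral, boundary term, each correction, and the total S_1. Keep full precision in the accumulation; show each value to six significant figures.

S_1 ≈ 116.322

The integral term ∫_10^45 ln(x) dx = 113.274.
Endpoint term: (f(10) + f(45))/2 = (2.30259 + 3.80666)/2 = 3.05462.
So far: 116.329.
Correction k=1: B_{2}/2! · (f^{(1)}(45) − f^{(1)}(10)) = 1/12 · (0.0222222 − 0.100000) = -0.00648148.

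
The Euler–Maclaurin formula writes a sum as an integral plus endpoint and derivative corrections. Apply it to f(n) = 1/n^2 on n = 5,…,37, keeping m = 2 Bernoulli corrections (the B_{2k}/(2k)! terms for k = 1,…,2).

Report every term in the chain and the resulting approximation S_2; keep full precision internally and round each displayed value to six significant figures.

S_2 ≈ 0.194658

Integral: ∫_5^37 1/x^2 dx = 0.172973.
Boundary: ½(f(5) + f(37)) = ½(0.0400000 + 0.000730460) = 0.0203652.
Running total after boundary: 0.193338.
Correction k=1: B_{2}/2! · (f^{(1)}(37) − f^{(1)}(5)) = 1/12 · (-3.94843e-05 − (-0.0160000)) = 0.00133004.
After k=1: 0.194668.
Correction k=2: B_{4}/4! · (f^{(3)}(37) − f^{(3)}(5)) = −1/720 · (-3.46101e-07 − (-0.00768000)) = -1.06662e-05.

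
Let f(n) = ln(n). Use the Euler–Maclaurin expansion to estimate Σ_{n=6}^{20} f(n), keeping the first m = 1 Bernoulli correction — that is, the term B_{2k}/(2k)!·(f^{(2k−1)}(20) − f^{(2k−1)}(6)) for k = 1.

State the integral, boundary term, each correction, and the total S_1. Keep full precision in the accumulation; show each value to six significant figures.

S_1 ≈ 37.5481

∫_6^20 ln(x) dx evaluates to 35.1641.
Boundary: ½(f(6) + f(20)) = ½(1.79176 + 2.99573) = 2.39375.
Integral + boundary = 37.5578.
Order-1 term: 1/12 · (0.0500000 − 0.166667) = -0.00972222.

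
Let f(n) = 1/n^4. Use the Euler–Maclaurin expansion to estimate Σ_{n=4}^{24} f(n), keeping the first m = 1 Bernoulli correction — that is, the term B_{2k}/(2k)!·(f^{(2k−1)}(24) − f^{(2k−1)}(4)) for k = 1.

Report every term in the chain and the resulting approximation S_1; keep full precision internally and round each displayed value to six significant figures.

∫_4^24 1/x^4 dx evaluates to 0.00518422.
Endpoint term: (f(4) + f(24))/2 = (0.00390625 + 3.01408e-06)/2 = 0.00195463.
Integral + boundary = 0.00713885.
k=1: B_{2}/(2)! × [f^{(1)}(24) − f^{(1)}(4)] = 1/12 × (-5.02347e-07 − (-0.00390625)) = 0.000325479.

S_1 ≈ 0.00746433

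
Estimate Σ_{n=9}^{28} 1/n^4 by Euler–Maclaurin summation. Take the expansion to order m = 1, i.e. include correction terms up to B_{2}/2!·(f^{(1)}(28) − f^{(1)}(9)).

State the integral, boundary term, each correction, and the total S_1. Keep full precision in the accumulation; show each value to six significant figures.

The integral term ∫_9^28 1/x^4 dx = 0.000442063.
Endpoint term: (f(9) + f(28))/2 = (0.000152416 + 1.62693e-06)/2 = 7.70214e-05.
Running total after boundary: 0.000519084.
k=1: B_{2}/(2)! × [f^{(1)}(28) − f^{(1)}(9)] = 1/12 × (-2.32418e-07 − (-6.77404e-05)) = 5.62566e-06.

S_1 ≈ 0.000524710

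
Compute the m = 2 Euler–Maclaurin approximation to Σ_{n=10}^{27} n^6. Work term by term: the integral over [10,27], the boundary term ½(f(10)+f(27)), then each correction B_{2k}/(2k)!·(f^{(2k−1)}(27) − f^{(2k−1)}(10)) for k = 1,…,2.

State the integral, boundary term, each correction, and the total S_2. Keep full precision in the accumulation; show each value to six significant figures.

S_2 ≈ 1.69424e+09

∫_10^27 x^6 dx evaluates to 1.49291e+09.
Boundary: ½(f(10) + f(27)) = ½(1.00000e+06 + 3.87420e+08) = 1.94210e+08.
So far: 1.68712e+09.
Order-1 term: 1/12 · (8.60934e+07 − 600000) = 7.12445e+06.
After k=1: 1.69424e+09.
Order-2 term: −1/720 · (2.36196e+06 − 120000) = -3113.83.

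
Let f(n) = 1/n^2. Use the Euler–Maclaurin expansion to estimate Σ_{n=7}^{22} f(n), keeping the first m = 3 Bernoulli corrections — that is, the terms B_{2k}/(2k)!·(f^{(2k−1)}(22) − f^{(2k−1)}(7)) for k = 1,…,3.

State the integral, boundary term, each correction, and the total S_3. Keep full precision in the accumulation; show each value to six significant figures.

The integral term ∫_7^22 1/x^2 dx = 0.0974026.
Boundary: ½(f(7) + f(22)) = ½(0.0204082 + 0.00206612) = 0.0112371.
Integral + boundary = 0.108640.
k=1: B_{2}/(2)! × [f^{(1)}(22) − f^{(1)}(7)] = 1/12 × (-0.000187829 − (-0.00583090)) = 0.000470256.
Running total after k=1: 0.109110.
k=2: B_{4}/(4)! × [f^{(3)}(22) − f^{(3)}(7)] = −1/720 × (-4.65691e-06 − (-0.00142798)) = -1.97683e-06.
Running total after k=2: 0.109108.
k=3: B_{6}/(6)! × [f^{(5)}(22) − f^{(5)}(7)] = 1/30240 × (-2.88651e-07 − (-0.000874271)) = 2.89015e-08.

S_3 ≈ 0.109108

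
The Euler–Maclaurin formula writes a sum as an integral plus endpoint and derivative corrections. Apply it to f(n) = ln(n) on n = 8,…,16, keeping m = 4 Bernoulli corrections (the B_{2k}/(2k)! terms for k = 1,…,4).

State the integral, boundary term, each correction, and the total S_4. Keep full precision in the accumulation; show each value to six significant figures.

∫_8^16 ln(x) dx evaluates to 19.7259.
Endpoint term: (f(8) + f(16))/2 = (2.07944 + 2.77259)/2 = 2.42602.
Running total after boundary: 22.1519.
Correction k=1: B_{2}/2! · (f^{(1)}(16) − f^{(1)}(8)) = 1/12 · (0.0625000 − 0.125000) = -0.00520833.
Running total after k=1: 22.1467.
Correction k=2: B_{4}/4! · (f^{(3)}(16) − f^{(3)}(8)) = −1/720 · (0.000488281 − 0.00390625) = 4.74718e-06.
Running total after k=2: 22.1467.
Correction k=3: B_{6}/6! · (f^{(5)}(16) − f^{(5)}(8)) = 1/30240 · (2.28882e-05 − 0.000732422) = -2.34634e-08.
Running total after k=3: 22.1467.
Correction k=4: B_{8}/8! · (f^{(7)}(16) − f^{(7)}(8)) = −1/1209600 · (2.68221e-06 − 0.000343323) = 2.81614e-10.

S_4 ≈ 22.1467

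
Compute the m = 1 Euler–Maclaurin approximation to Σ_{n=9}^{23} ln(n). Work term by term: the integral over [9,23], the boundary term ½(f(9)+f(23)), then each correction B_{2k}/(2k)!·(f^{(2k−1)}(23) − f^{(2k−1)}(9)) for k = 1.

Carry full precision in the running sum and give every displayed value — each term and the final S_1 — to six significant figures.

The integral term ∫_9^23 ln(x) dx = 38.3413.
Endpoint term: (f(9) + f(23))/2 = (2.19722 + 3.13549)/2 = 2.66636.
So far: 41.0077.
Order-1 term: 1/12 · (0.0434783 − 0.111111) = -0.00563607.

S_1 ≈ 41.0021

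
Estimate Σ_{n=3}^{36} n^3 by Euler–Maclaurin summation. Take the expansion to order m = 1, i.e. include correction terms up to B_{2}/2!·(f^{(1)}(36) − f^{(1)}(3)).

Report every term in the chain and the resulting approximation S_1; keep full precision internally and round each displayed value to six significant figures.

The integral term ∫_3^36 x^3 dx = 419884.
½[f(3) + f(36)] = ½[27.0000 + 46656.0] = 23341.5.
So far: 443225.
Correction k=1: B_{2}/2! · (f^{(1)}(36) − f^{(1)}(3)) = 1/12 · (3888.00 − 27.0000) = 321.750.

S_1 ≈ 443547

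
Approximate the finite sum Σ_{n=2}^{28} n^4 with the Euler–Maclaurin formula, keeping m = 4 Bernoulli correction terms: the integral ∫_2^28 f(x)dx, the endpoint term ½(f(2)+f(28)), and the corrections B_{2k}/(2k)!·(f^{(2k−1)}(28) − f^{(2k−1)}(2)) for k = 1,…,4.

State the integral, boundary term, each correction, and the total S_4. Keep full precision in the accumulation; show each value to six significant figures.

Integral: ∫_2^28 x^4 dx = 3.44207e+06.
½[f(2) + f(28)] = ½[16.0000 + 614656] = 307336.
Integral + boundary = 3.74940e+06.
Order-1 term: 1/12 · (87808.0 − 32.0000) = 7314.67.
After k=1: 3.75672e+06.
Order-2 term: −1/720 · (672.000 − 48.0000) = -0.866667.
After k=2: 3.75672e+06.
Order-3 term: 1/30240 · (0.00000 − 0.00000) = 0.00000.
After k=3: 3.75672e+06.
Order-4 term: −1/1209600 · (0.00000 − 0.00000) = 0.00000.

S_4 ≈ 3.75672e+06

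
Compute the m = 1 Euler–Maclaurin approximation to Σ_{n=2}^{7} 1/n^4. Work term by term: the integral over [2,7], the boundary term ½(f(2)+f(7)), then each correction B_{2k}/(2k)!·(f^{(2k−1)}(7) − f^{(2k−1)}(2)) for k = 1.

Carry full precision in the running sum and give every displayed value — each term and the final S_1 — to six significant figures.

S_1 ≈ 0.0825499

The integral term ∫_2^7 1/x^4 dx = 0.0406948.
Boundary: ½(f(2) + f(7)) = ½(0.0625000 + 0.000416493) = 0.0314582.
Integral + boundary = 0.0721531.
Correction k=1: B_{2}/2! · (f^{(1)}(7) − f^{(1)}(2)) = 1/12 · (-0.000237996 − (-0.125000)) = 0.0103968.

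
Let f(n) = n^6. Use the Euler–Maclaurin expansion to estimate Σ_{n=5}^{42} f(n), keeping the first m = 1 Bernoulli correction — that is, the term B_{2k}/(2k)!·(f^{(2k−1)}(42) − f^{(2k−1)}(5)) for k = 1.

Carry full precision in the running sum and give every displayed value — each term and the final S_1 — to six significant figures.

The integral term ∫_5^42 x^6 dx = 3.29342e+10.
Endpoint term: (f(5) + f(42))/2 = (15625.0 + 5.48903e+09)/2 = 2.74452e+09.
Running total after boundary: 3.56787e+10.
Correction k=1: B_{2}/2! · (f^{(1)}(42) − f^{(1)}(5)) = 1/12 · (7.84147e+08 − 18750.0) = 6.53441e+07.

S_1 ≈ 3.57440e+10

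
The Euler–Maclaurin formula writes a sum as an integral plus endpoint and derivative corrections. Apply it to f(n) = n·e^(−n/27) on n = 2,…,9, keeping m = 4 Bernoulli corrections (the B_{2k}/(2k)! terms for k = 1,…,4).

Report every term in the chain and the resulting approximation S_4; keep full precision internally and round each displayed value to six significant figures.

∫_2^9 x·e^(−x/27) dx evaluates to 30.6276.
Boundary: ½(f(2) + f(9)) = ½(1.85721 + 6.44878) = 4.15299.
So far: 34.7806.
Correction k=1: B_{2}/2! · (f^{(1)}(9) − f^{(1)}(2)) = 1/12 · (0.477688 − 0.859818) = -0.0318442.
Partial sum through k=1: 34.7488.
Correction k=2: B_{4}/4! · (f^{(3)}(9) − f^{(3)}(2)) = −1/720 · (0.00262106 − 0.00372706) = 1.53611e-06.
Partial sum through k=2: 34.7488.
Correction k=3: B_{6}/6! · (f^{(5)}(9) − f^{(5)}(2)) = 1/30240 · (6.29197e-06 − 8.60722e-06) = -7.65623e-11.
Partial sum through k=3: 34.7488.
Correction k=4: B_{8}/8! · (f^{(7)}(9) − f^{(7)}(2)) = −1/1209600 · (1.23300e-08 − 1.66007e-08) = 3.53068e-15.

S_4 ≈ 34.7488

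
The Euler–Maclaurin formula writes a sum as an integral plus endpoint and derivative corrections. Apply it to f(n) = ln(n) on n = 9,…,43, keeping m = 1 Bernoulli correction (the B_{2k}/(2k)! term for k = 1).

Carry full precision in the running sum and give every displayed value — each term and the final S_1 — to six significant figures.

The integral term ∫_9^43 ln(x) dx = 107.957.
Endpoint term: (f(9) + f(43))/2 = (2.19722 + 3.76120)/2 = 2.97921.
Integral + boundary = 110.936.
Correction k=1: B_{2}/2! · (f^{(1)}(43) − f^{(1)}(9)) = 1/12 · (0.0232558 − 0.111111) = -0.00732127.

S_1 ≈ 110.928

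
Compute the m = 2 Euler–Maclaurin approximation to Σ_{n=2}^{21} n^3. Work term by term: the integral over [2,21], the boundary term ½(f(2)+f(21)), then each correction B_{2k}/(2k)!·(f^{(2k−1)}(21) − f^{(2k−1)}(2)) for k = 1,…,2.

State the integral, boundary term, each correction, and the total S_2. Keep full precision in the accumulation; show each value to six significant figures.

∫_2^21 x^3 dx evaluates to 48616.2.
Boundary: ½(f(2) + f(21)) = ½(8.00000 + 9261.00) = 4634.50.
So far: 53250.8.
Correction k=1: B_{2}/2! · (f^{(1)}(21) − f^{(1)}(2)) = 1/12 · (1323.00 − 12.0000) = 109.250.
Running total after k=1: 53360.0.
Correction k=2: B_{4}/4! · (f^{(3)}(21) − f^{(3)}(2)) = −1/720 · (6.00000 − 6.00000) = 0.00000.

S_2 ≈ 53360.0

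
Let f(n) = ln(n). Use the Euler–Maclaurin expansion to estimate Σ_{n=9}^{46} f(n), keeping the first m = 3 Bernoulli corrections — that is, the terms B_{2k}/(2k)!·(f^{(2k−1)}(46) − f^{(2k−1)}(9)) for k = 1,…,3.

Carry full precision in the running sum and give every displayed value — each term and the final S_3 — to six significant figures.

Integral: ∫_9^46 ln(x) dx = 119.342.
Endpoint term: (f(9) + f(46))/2 = (2.19722 + 3.82864)/2 = 3.01293.
Running total after boundary: 122.355.
k=1: B_{2}/(2)! × [f^{(1)}(46) − f^{(1)}(9)] = 1/12 × (0.0217391 − 0.111111) = -0.00744767.
After k=1: 122.348.
k=2: B_{4}/(4)! × [f^{(3)}(46) − f^{(3)}(9)] = −1/720 × (2.05474e-05 − 0.00274348) = 3.78186e-06.
After k=2: 122.348.
k=3: B_{6}/(6)! × [f^{(5)}(46) − f^{(5)}(9)] = 1/30240 × (1.16526e-07 − 0.000406442) = -1.34367e-08.

S_3 ≈ 122.348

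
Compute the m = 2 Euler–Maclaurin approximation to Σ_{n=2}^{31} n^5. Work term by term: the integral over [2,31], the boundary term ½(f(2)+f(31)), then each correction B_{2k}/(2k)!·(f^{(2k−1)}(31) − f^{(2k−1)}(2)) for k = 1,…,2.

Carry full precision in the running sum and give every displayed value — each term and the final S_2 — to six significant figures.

∫_2^31 x^5 dx evaluates to 1.47917e+08.
Endpoint term: (f(2) + f(31))/2 = (32.0000 + 2.86292e+07)/2 = 1.43146e+07.
Running total after boundary: 1.62232e+08.
Correction k=1: B_{2}/2! · (f^{(1)}(31) − f^{(1)}(2)) = 1/12 · (4.61760e+06 − 80.0000) = 384794.
After k=1: 1.62617e+08.
Correction k=2: B_{4}/4! · (f^{(3)}(31) − f^{(3)}(2)) = −1/720 · (57660.0 − 240.000) = -79.7500.

S_2 ≈ 1.62617e+08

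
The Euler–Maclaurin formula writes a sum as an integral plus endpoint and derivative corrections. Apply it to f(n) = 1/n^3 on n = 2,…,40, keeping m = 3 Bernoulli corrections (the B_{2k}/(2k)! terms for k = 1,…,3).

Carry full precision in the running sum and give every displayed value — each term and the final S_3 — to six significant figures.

The integral term ∫_2^40 1/x^3 dx = 0.124688.
Boundary: ½(f(2) + f(40)) = ½(0.125000 + 1.56250e-05) = 0.0625078.
So far: 0.187195.
k=1: B_{2}/(2)! × [f^{(1)}(40) − f^{(1)}(2)] = 1/12 × (-1.17187e-06 − (-0.187500)) = 0.0156249.
Running total after k=1: 0.202820.
k=2: B_{4}/(4)! × [f^{(3)}(40) − f^{(3)}(2)] = −1/720 × (-1.46484e-08 − (-0.937500)) = -0.00130208.
Running total after k=2: 0.201518.
k=3: B_{6}/(6)! × [f^{(5)}(40) − f^{(5)}(2)] = 1/30240 × (-3.84521e-10 − (-9.84375)) = 0.000325521.

S_3 ≈ 0.201844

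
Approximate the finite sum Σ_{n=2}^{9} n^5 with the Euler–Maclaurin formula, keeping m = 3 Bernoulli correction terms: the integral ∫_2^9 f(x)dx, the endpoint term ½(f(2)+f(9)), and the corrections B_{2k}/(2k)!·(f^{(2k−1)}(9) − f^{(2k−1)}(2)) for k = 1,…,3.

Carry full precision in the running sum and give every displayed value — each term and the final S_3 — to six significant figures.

The integral term ∫_2^9 x^5 dx = 88562.8.
Endpoint term: (f(2) + f(9))/2 = (32.0000 + 59049.0)/2 = 29540.5.
Running total after boundary: 118103.
k=1: B_{2}/(2)! × [f^{(1)}(9) − f^{(1)}(2)] = 1/12 × (32805.0 − 80.0000) = 2727.08.
After k=1: 120830.
k=2: B_{4}/(4)! × [f^{(3)}(9) − f^{(3)}(2)] = −1/720 × (4860.00 − 240.000) = -6.41667.
After k=2: 120824.
k=3: B_{6}/(6)! × [f^{(5)}(9) − f^{(5)}(2)] = 1/30240 × (120.000 − 120.000) = 0.00000.

S_3 ≈ 120824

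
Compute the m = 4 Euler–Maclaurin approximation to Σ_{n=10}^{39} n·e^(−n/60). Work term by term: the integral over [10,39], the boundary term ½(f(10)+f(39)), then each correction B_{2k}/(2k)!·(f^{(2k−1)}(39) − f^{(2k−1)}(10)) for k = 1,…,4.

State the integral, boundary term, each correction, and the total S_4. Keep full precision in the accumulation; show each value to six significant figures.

The integral term ∫_10^39 x·e^(−x/60) dx = 454.271.
Boundary: ½(f(10) + f(39)) = ½(8.46482 + 20.3598) = 14.4123.
Running total after boundary: 468.684.
k=1: B_{2}/(2)! × [f^{(1)}(39) − f^{(1)}(10)] = 1/12 × (0.182716 − 0.705401) = -0.0435571.
Partial sum through k=1: 468.640.
k=2: B_{4}/(4)! × [f^{(3)}(39) − f^{(3)}(10)] = −1/720 × (0.000340780 − 0.000666212) = 4.51990e-07.
Partial sum through k=2: 468.640.
k=3: B_{6}/(6)! × [f^{(5)}(39) − f^{(5)}(10)] = 1/30240 × (1.75224e-07 − 3.15689e-07) = -4.64501e-12.
Partial sum through k=3: 468.640.
k=4: B_{8}/(8)! × [f^{(7)}(39) − f^{(7)}(10)] = −1/1209600 × (7.10518e-11 − 1.23977e-10) = 4.37547e-17.

S_4 ≈ 468.640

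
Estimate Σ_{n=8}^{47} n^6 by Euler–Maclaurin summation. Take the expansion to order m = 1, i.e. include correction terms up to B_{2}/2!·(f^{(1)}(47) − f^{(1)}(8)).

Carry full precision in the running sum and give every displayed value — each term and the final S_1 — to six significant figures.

Integral: ∫_8^47 x^6 dx = 7.23744e+10.
Boundary: ½(f(8) + f(47)) = ½(262144 + 1.07792e+10) = 5.38974e+09.
Running total after boundary: 7.77642e+10.
Correction k=1: B_{2}/2! · (f^{(1)}(47) − f^{(1)}(8)) = 1/12 · (1.37607e+09 − 196608) = 1.14656e+08.

S_1 ≈ 7.78788e+10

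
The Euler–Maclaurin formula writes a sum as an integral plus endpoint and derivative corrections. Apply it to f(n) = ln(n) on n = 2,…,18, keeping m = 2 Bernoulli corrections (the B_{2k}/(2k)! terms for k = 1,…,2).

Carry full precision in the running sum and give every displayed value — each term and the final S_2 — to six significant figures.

Integral: ∫_2^18 ln(x) dx = 34.6404.
Boundary: ½(f(2) + f(18)) = ½(0.693147 + 2.89037) = 1.79176.
Integral + boundary = 36.4322.
Correction k=1: B_{2}/2! · (f^{(1)}(18) − f^{(1)}(2)) = 1/12 · (0.0555556 − 0.500000) = -0.0370370.
After k=1: 36.3951.
Correction k=2: B_{4}/4! · (f^{(3)}(18) − f^{(3)}(2)) = −1/720 · (0.000342936 − 0.250000) = 0.000346746.

S_2 ≈ 36.3955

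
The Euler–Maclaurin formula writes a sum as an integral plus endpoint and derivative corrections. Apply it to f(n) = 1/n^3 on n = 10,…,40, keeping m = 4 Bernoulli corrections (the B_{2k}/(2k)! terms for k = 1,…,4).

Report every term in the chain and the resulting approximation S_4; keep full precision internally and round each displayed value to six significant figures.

S_4 ≈ 0.00522013

∫_10^40 1/x^3 dx evaluates to 0.00468750.
Boundary: ½(f(10) + f(40)) = ½(0.00100000 + 1.56250e-05) = 0.000507813.
Integral + boundary = 0.00519531.
Order-1 term: 1/12 · (-1.17187e-06 − (-0.000300000)) = 2.49023e-05.
Running total after k=1: 0.00522021.
Order-2 term: −1/720 · (-1.46484e-08 − (-6.00000e-05)) = -8.33130e-08.
Running total after k=2: 0.00522013.
Order-3 term: 1/30240 · (-3.84521e-10 − (-2.52000e-05)) = 8.33321e-10.
Running total after k=3: 0.00522013.
Order-4 term: −1/1209600 · (-1.73035e-11 − (-1.81440e-05)) = -1.50000e-11.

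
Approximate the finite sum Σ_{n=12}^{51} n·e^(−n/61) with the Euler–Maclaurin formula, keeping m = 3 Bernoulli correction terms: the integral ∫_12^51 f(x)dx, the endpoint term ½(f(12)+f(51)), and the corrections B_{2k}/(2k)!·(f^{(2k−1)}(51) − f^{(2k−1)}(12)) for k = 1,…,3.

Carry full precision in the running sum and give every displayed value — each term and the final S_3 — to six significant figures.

S_3 ≈ 712.639

∫_12^51 x·e^(−x/61) dx evaluates to 696.708.
½[f(12) + f(51)] = ½[9.85703 + 22.1040] = 15.9805.
Integral + boundary = 712.688.
Order-1 term: 1/12 · (0.0710512 − 0.659829) = -0.0490648.
After k=1: 712.639.
Order-2 term: −1/720 · (0.000252049 − 0.000618830) = 5.09418e-07.
After k=2: 712.639.
Order-3 term: 1/30240 · (1.30342e-07 − 2.84960e-07) = -5.11300e-12.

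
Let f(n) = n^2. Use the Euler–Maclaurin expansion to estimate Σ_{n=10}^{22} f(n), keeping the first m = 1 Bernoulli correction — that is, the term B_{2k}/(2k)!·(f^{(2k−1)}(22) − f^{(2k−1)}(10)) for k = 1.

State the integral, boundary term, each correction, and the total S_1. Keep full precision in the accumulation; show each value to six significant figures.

S_1 ≈ 3510.00

Integral: ∫_10^22 x^2 dx = 3216.00.
Endpoint term: (f(10) + f(22))/2 = (100.000 + 484.000)/2 = 292.000.
Running total after boundary: 3508.00.
k=1: B_{2}/(2)! × [f^{(1)}(22) − f^{(1)}(10)] = 1/12 × (44.0000 − 20.0000) = 2.00000.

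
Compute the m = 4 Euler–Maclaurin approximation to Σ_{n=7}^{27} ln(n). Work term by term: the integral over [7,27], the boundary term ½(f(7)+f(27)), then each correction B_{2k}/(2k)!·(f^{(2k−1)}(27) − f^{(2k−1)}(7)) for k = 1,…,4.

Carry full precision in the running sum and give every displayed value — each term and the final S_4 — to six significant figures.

∫_7^27 ln(x) dx evaluates to 55.3662.
Endpoint term: (f(7) + f(27))/2 = (1.94591 + 3.29584)/2 = 2.62087.
Running total after boundary: 57.9871.
Order-1 term: 1/12 · (0.0370370 − 0.142857) = -0.00881834.
After k=1: 57.9783.
Order-2 term: −1/720 · (0.000101611 − 0.00583090) = 7.95735e-06.
After k=2: 57.9783.
Order-3 term: 1/30240 · (1.67260e-06 − 0.00142798) = -4.71661e-08.
After k=3: 57.9783.
Order-4 term: −1/1209600 · (6.88313e-08 − 0.000874271) = 7.22720e-10.

S_4 ≈ 57.9783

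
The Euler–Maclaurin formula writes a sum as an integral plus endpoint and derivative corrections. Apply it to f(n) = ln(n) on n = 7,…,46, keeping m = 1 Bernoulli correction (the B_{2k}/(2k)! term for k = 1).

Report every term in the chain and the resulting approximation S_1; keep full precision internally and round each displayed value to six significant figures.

∫_7^46 ln(x) dx evaluates to 123.496.
Endpoint term: (f(7) + f(46))/2 = (1.94591 + 3.82864)/2 = 2.88728.
Integral + boundary = 126.383.
Order-1 term: 1/12 · (0.0217391 − 0.142857) = -0.0100932.

S_1 ≈ 126.373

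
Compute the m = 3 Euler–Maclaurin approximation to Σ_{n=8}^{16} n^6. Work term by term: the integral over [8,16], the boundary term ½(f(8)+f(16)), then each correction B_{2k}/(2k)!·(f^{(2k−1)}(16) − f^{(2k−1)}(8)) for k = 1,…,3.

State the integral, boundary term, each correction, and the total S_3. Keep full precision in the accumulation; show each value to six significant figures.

Integral: ∫_8^16 x^6 dx = 3.80483e+07.
Endpoint term: (f(8) + f(16))/2 = (262144 + 1.67772e+07)/2 = 8.51968e+06.
Running total after boundary: 4.65680e+07.
Order-1 term: 1/12 · (6.29146e+06 − 196608) = 507904.
Partial sum through k=1: 4.70759e+07.
Order-2 term: −1/720 · (491520 − 61440.0) = -597.333.
Partial sum through k=2: 4.70753e+07.
Order-3 term: 1/30240 · (11520.0 − 5760.00) = 0.190476.

S_3 ≈ 4.70753e+07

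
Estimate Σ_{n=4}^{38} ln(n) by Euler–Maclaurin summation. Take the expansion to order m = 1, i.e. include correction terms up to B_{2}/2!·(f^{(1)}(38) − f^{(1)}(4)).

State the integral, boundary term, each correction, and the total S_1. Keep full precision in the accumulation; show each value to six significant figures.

∫_4^38 ln(x) dx evaluates to 98.6831.
½[f(4) + f(38)] = ½[1.38629 + 3.63759] = 2.51194.
So far: 101.195.
Correction k=1: B_{2}/2! · (f^{(1)}(38) − f^{(1)}(4)) = 1/12 · (0.0263158 − 0.250000) = -0.0186404.

S_1 ≈ 101.176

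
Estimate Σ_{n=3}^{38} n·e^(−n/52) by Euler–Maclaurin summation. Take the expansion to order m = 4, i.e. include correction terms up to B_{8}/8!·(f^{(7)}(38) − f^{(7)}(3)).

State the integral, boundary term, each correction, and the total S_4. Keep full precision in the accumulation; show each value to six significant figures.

The integral term ∫_3^38 x·e^(−x/52) dx = 446.070.
½[f(3) + f(38)] = ½[2.83182 + 18.2985] = 10.5651.
So far: 456.635.
Order-1 term: 1/12 · (0.129645 − 0.889482) = -0.0633198.
Partial sum through k=1: 456.571.
Order-2 term: −1/720 · (0.000404113 − 0.00102713) = 8.65303e-07.
Partial sum through k=2: 456.571.
Order-3 term: 1/30240 · (2.81169e-07 − 6.38059e-07) = -1.18019e-11.
Partial sum through k=3: 456.571.
Order-4 term: −1/1209600 · (1.52695e-10 − 3.31458e-10) = 1.47787e-16.

S_4 ≈ 456.571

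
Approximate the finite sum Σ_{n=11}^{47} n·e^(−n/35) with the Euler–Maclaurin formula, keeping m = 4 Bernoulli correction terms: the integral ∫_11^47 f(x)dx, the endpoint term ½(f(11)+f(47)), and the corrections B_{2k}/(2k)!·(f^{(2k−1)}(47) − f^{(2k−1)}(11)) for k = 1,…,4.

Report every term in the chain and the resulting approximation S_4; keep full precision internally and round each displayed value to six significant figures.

S_4 ≈ 436.550

∫_11^47 x·e^(−x/35) dx evaluates to 426.447.
Boundary: ½(f(11) + f(47)) = ½(8.03341 + 12.2716) = 10.1525.
So far: 436.599.
Correction k=1: B_{2}/2! · (f^{(1)}(47) − f^{(1)}(11)) = 1/12 · (-0.0895195 − 0.500784) = -0.0491920.
After k=1: 436.550.
Correction k=2: B_{4}/4! · (f^{(3)}(47) − f^{(3)}(11)) = −1/720 · (0.000353206 − 0.00160115) = 1.73325e-06.
After k=2: 436.550.
Correction k=3: B_{6}/6! · (f^{(5)}(47) − f^{(5)}(11)) = 1/30240 · (6.36318e-07 − 2.28040e-06) = -5.43678e-11.
After k=3: 436.550.
Correction k=4: B_{8}/8! · (f^{(7)}(47) − f^{(7)}(11)) = −1/1209600 · (8.03514e-10 − 2.65612e-09) = 1.53158e-15.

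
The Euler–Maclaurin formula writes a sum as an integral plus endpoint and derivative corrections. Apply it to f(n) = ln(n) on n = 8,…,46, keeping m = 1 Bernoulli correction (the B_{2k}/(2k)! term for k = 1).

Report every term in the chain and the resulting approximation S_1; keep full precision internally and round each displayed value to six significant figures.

S_1 ≈ 124.427

∫_8^46 ln(x) dx evaluates to 121.482.
Boundary: ½(f(8) + f(46)) = ½(2.07944 + 3.82864) = 2.95404.
Integral + boundary = 124.436.
Order-1 term: 1/12 · (0.0217391 − 0.125000) = -0.00860507.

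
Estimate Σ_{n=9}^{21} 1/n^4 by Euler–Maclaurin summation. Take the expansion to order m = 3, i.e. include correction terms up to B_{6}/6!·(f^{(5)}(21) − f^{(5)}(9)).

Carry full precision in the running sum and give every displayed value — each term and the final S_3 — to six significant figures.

Integral: ∫_9^21 1/x^4 dx = 0.000421254.
Boundary: ½(f(9) + f(21)) = ½(0.000152416 + 5.14189e-06) = 7.87788e-05.
So far: 0.000500033.
Correction k=1: B_{2}/2! · (f^{(1)}(21) − f^{(1)}(9)) = 1/12 · (-9.79408e-07 − (-6.77404e-05)) = 5.56341e-06.
Partial sum through k=1: 0.000505596.
Correction k=2: B_{4}/4! · (f^{(3)}(21) − f^{(3)}(9)) = −1/720 · (-6.66264e-08 − (-2.50890e-05)) = -3.47533e-08.
Partial sum through k=2: 0.000505562.
Correction k=3: B_{6}/6! · (f^{(5)}(21) − f^{(5)}(9)) = 1/30240 · (-8.46049e-09 − (-1.73455e-05)) = 5.73315e-10.

S_3 ≈ 0.000505562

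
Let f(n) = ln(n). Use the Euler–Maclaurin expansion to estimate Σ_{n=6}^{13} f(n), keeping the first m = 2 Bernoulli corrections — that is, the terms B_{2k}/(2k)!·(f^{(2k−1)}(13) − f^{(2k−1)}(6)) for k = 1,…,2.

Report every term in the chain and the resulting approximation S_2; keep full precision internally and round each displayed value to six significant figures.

Integral: ∫_6^13 ln(x) dx = 15.5938.
½[f(6) + f(13)] = ½[1.79176 + 2.56495] = 2.17835.
So far: 17.7721.
Order-1 term: 1/12 · (0.0769231 − 0.166667) = -0.00747863.
Running total after k=1: 17.7647.
Order-2 term: −1/720 · (0.000910332 − 0.00925926) = 1.15957e-05.

S_2 ≈ 17.7647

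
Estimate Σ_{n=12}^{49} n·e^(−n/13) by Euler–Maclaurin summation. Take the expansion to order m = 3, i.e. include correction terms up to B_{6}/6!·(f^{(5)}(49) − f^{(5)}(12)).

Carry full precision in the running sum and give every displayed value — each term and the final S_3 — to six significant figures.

S_3 ≈ 113.468

∫_12^49 x·e^(−x/13) dx evaluates to 110.527.
Boundary: ½(f(12) + f(49)) = ½(4.76754 + 1.13042) = 2.94898.
Running total after boundary: 113.475.
Order-1 term: 1/12 · (-0.0638856 − 0.0305611) = -0.00787056.
Running total after k=1: 113.468.
Order-2 term: −1/720 · (-0.000105006 − 0.00488255) = 6.92716e-06.
Running total after k=2: 113.468.
Order-3 term: 1/30240 · (9.94139e-07 − 5.67116e-05) = -1.84251e-09.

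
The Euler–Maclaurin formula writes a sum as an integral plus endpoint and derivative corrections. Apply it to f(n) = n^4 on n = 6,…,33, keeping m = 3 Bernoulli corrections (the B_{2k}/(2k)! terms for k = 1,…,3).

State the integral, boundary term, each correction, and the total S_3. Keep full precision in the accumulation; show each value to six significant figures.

The integral term ∫_6^33 x^4 dx = 7.82552e+06.
½[f(6) + f(33)] = ½[1296.00 + 1.18592e+06] = 593608.
Running total after boundary: 8.41913e+06.
Order-1 term: 1/12 · (143748 − 864.000) = 11907.0.
After k=1: 8.43104e+06.
Order-2 term: −1/720 · (792.000 − 144.000) = -0.900000.
After k=2: 8.43104e+06.
Order-3 term: 1/30240 · (0.00000 − 0.00000) = 0.00000.

S_3 ≈ 8.43104e+06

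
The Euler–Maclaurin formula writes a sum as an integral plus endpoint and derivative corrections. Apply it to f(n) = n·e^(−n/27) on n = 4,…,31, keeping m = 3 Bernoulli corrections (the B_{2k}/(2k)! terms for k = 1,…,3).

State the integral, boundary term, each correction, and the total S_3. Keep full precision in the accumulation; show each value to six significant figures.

S_3 ≈ 231.552

Integral: ∫_4^31 x·e^(−x/27) dx = 224.976.
Boundary: ½(f(4) + f(31)) = ½(3.44921 + 9.83393) = 6.64157.
So far: 231.617.
Correction k=1: B_{2}/2! · (f^{(1)}(31) − f^{(1)}(4)) = 1/12 · (-0.0469961 − 0.734555) = -0.0651292.
Running total after k=1: 231.552.
Correction k=2: B_{4}/4! · (f^{(3)}(31) − f^{(3)}(4)) = −1/720 · (0.000805832 − 0.00337334) = 3.56598e-06.
Running total after k=2: 231.552.
Correction k=3: B_{6}/6! · (f^{(5)}(31) − f^{(5)}(4)) = 1/30240 · (2.29922e-06 − 7.87250e-06) = -1.84302e-10.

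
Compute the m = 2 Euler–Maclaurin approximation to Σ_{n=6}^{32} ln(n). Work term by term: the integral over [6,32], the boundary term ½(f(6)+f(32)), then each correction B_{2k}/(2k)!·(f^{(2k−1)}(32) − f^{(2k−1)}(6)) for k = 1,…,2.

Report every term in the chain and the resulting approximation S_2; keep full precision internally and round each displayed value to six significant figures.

Integral: ∫_6^32 ln(x) dx = 74.1530.
Endpoint term: (f(6) + f(32))/2 = (1.79176 + 3.46574)/2 = 2.62875.
Running total after boundary: 76.7817.
Correction k=1: B_{2}/2! · (f^{(1)}(32) − f^{(1)}(6)) = 1/12 · (0.0312500 − 0.166667) = -0.0112847.
Partial sum through k=1: 76.7705.
Correction k=2: B_{4}/4! · (f^{(3)}(32) − f^{(3)}(6)) = −1/720 · (6.10352e-05 − 0.00925926) = 1.27753e-05.

S_2 ≈ 76.7705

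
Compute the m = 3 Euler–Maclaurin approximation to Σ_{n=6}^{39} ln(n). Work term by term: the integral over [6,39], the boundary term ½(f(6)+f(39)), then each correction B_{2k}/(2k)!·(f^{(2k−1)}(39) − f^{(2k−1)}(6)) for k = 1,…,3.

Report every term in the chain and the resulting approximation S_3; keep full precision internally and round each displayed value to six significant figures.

S_3 ≈ 101.844

∫_6^39 ln(x) dx evaluates to 99.1283.
Boundary: ½(f(6) + f(39)) = ½(1.79176 + 3.66356) = 2.72766.
Running total after boundary: 101.856.
k=1: B_{2}/(2)! × [f^{(1)}(39) − f^{(1)}(6)] = 1/12 × (0.0256410 − 0.166667) = -0.0117521.
Partial sum through k=1: 101.844.
k=2: B_{4}/(4)! × [f^{(3)}(39) − f^{(3)}(6)] = −1/720 × (3.37160e-05 − 0.00925926) = 1.28133e-05.
Partial sum through k=2: 101.844.
k=3: B_{6}/(6)! × [f^{(5)}(39) − f^{(5)}(6)] = 1/30240 × (2.66004e-07 − 0.00308642) = -1.02055e-07.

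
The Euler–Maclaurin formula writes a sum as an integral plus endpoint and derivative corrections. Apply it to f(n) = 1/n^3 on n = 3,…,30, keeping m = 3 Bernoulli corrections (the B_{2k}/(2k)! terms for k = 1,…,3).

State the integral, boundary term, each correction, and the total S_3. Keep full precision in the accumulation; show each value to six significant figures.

Integral: ∫_3^30 1/x^3 dx = 0.0550000.
½[f(3) + f(30)] = ½[0.0370370 + 3.70370e-05] = 0.0185370.
So far: 0.0735370.
Correction k=1: B_{2}/2! · (f^{(1)}(30) − f^{(1)}(3)) = 1/12 · (-3.70370e-06 − (-0.0370370)) = 0.00308611.
After k=1: 0.0766231.
Correction k=2: B_{4}/4! · (f^{(3)}(30) − f^{(3)}(3)) = −1/720 · (-8.23045e-08 − (-0.0823045)) = -0.000114312.
After k=2: 0.0765088.
Correction k=3: B_{6}/6! · (f^{(5)}(30) − f^{(5)}(3)) = 1/30240 · (-3.84088e-09 − (-0.384088)) = 1.27013e-05.

S_3 ≈ 0.0765215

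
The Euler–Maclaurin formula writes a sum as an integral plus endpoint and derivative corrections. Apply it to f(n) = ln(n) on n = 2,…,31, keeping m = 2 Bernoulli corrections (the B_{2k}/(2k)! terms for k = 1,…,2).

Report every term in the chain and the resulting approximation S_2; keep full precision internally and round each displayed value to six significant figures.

Integral: ∫_2^31 ln(x) dx = 76.0673.
Endpoint term: (f(2) + f(31))/2 = (0.693147 + 3.43399)/2 = 2.06357.
Integral + boundary = 78.1309.
Order-1 term: 1/12 · (0.0322581 − 0.500000) = -0.0389785.
Partial sum through k=1: 78.0919.
Order-2 term: −1/720 · (6.71344e-05 − 0.250000) = 0.000347129.

S_2 ≈ 78.0922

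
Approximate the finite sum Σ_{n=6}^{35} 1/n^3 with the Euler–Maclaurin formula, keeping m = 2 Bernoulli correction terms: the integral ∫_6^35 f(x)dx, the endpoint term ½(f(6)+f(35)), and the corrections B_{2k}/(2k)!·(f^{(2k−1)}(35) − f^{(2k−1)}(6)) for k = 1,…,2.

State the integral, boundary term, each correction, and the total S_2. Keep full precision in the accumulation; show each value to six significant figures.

The integral term ∫_6^35 1/x^3 dx = 0.0134807.
Endpoint term: (f(6) + f(35))/2 = (0.00462963 + 2.33236e-05)/2 = 0.00232648.
Integral + boundary = 0.0158072.
k=1: B_{2}/(2)! × [f^{(1)}(35) − f^{(1)}(6)] = 1/12 × (-1.99917e-06 − (-0.00231481)) = 0.000192735.
After k=1: 0.0159999.
k=2: B_{4}/(4)! × [f^{(3)}(35) − f^{(3)}(6)] = −1/720 × (-3.26395e-08 − (-0.00128601)) = -1.78608e-06.

S_2 ≈ 0.0159982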